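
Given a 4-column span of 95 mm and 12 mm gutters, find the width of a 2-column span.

41.5 mm

Subtracting 3 gutters of 12 leaves 59 for 4 columns, so c = 14.75 mm.
2-column span = 2·14.75 + 1·12 = 41.5 mm.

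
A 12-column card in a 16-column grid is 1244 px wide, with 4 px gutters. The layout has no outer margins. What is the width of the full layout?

1660 px

1244 − 11·4 = 1200; ÷12 gives c = 100 px.
Summing: 1600 + 60 = 1660 px.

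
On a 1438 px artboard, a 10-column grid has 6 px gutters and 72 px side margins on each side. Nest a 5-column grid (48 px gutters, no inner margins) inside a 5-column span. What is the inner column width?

Subtract both margins: 1438 − 2·72 = 1294 px.
1294 − 9·6 = 1240; ÷10 gives c = 124 px.
5-column span = 5·124 + 4·6 = 644 px.
644 − 4·48 = 452; ÷5 gives d = 90.4 px.

90.4 px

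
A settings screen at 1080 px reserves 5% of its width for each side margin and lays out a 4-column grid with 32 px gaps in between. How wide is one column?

219 px

Margins: 5% × 1080 = 54 px each, so content = 1080 − 108 = 972 px.
Subtracting 3 gaps of 32 leaves 876 for 4 columns, so c = 219 px.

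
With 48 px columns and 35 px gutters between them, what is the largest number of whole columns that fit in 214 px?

k columns need k·48 + (k−1)·35 = k·83 − 35.
k·83 − 35 ≤ 214 → k ≤ 249 / 83 ≈ 3.00, so k = 3.

3 columns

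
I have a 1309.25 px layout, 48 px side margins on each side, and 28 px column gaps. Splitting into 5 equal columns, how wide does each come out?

220.25 px

Inside the margins: 1309.25 − 96 = 1213.25 px.
5c + 4·28 = 1213.25 → 5c = 1101.25 → c = 220.25 px.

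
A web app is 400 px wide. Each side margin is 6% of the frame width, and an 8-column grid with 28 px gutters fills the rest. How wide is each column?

400 × (1 − 2·6%) = 400 × 88% = 352 px for the columns.
8c + 7·28 = 352 → 8c = 156 → c = 19.5 px.

19.5 px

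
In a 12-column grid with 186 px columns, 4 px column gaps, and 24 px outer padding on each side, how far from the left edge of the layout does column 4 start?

Column 4 starts at margin + 3·(column + gutter) = 24 + 3·190 = 594 px.

594 px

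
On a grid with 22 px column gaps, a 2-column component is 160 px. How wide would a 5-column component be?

2 columns + 1 column gap: 2c + 1·22 = 160.
2c = 160 − 22 = 138, so c = 69 px.
5 columns plus 4 column gaps: 345 + 88 = 433 px.

433 px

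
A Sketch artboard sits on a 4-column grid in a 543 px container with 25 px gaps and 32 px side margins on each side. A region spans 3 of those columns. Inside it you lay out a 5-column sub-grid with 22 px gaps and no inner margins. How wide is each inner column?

53 px

Take off 64 px of margins, leaving 479 px.
4 columns + 3 gaps: 4c + 3·25 = 479.
4c = 479 − 75 = 404, so c = 101 px.
Span of 3: 3·101 + 2·25 = 303 + 50 = 353 px.
5 columns + 4 gaps: 5d + 4·22 = 353.
5d = 353 − 88 = 265, so d = 53 px.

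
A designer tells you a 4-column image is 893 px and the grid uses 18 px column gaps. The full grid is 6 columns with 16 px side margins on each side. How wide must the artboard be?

1380.5 px

4c + 3·18 = 893 → 4c = 839 → c = 209.75 px.
Artboard = 2·16 + 6·209.75 + 5·18 = 32 + 1258.5 + 90 = 1380.5 px.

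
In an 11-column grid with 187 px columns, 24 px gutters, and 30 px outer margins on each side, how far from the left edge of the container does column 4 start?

663 px

Before column 4: the margin + 3 columns + 3 gutters.
Offset = 30 + 3·(187 + 24) = 30 + 633 = 663 px.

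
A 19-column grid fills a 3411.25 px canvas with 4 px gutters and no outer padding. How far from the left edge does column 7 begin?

3411.25 − 18·4 = 3339.25; ÷19 gives c = 175.75 px.
Before column 7: 6 columns + 6 gutters.
Offset = 6·(175.75 + 4) = 6·179.75 = 1078.5 px.

1078.5 px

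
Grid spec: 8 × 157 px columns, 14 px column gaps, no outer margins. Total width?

1354 px

Total width: 8·157 + 7·14 = 1354 px.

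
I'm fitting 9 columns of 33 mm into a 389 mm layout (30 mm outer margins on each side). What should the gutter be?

4 mm

Subtract both margins: 389 − 2·30 = 329 mm.
9·33 + 8g = 329 → 8g = 32 → g = 4 mm.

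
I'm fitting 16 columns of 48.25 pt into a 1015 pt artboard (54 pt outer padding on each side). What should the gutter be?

Take off 108 pt of margins, leaving 907 pt.
16 columns take 16·48.25 = 772 pt; remaining 135 splits into 15 gutters.
g = 135 / 15 = 9 pt.

9 pt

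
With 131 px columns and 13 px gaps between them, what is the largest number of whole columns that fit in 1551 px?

10 columns

k columns need k·131 + (k−1)·13 = k·144 − 13.
k·144 − 13 ≤ 1551 → k ≤ 1564 / 144 ≈ 10.86, so k = 10.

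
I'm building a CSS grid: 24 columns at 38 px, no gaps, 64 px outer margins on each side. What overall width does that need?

1040 px

Summing: 128 + 912 = 1040 px.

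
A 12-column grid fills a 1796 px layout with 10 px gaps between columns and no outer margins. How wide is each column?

140.5 px

12 columns + 11 gaps: 12c + 11·10 = 1796.
12c = 1796 − 110 = 1686, so c = 140.5 px.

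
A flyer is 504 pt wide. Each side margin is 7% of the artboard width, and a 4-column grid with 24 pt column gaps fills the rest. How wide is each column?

504 × (1 − 2·7%) = 504 × 86% = 433.44 pt for the columns.
Subtracting 3 column gaps of 24 leaves 361.44 for 4 columns, so c = 90.36 pt.

90.36 pt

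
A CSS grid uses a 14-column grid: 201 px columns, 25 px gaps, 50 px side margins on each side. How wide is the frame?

Total width: 2·50 + 14·201 + 13·25 = 3239 px.

3239 px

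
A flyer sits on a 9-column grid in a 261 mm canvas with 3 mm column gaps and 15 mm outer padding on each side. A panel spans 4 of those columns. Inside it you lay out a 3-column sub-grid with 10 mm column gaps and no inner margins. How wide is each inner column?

Outer content = 261 − 2·15 = 231 mm.
9c + 8·3 = 231 → 9c = 207 → c = 23 mm.
Span of 4: 4·23 + 3·3 = 92 + 9 = 101 mm.
101 − 2·10 = 81; ÷3 gives d = 27 mm.

27 mm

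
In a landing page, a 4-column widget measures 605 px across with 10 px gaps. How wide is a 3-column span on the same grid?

451.25 px

Subtracting 3 gaps of 10 leaves 575 for 4 columns, so c = 143.75 px.
3-column span = 3·143.75 + 2·10 = 451.25 px.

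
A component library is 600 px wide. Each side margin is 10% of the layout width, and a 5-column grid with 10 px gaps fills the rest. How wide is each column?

88 px

600 × (1 − 2·10%) = 600 × 80% = 480 px for the columns.
Subtracting 4 gaps of 10 leaves 440 for 5 columns, so c = 88 px.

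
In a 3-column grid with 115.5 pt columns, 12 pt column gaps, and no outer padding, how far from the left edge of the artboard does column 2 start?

No margin, so column 2 starts at 1·(column + gutter) = 1·127.5 = 127.5 pt.

127.5 pt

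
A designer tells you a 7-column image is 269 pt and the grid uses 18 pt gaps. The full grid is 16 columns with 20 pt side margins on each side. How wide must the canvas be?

678 pt

7 columns + 6 gaps: 7c + 6·18 = 269.
7c = 269 − 108 = 161, so c = 23 pt.
Adding margins, columns and gutters: 40 + 368 + 270 = 678 pt.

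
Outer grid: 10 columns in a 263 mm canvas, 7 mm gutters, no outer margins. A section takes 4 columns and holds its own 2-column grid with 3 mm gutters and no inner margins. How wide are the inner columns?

263 − 9·7 = 200; ÷10 gives c = 20 mm.
Span of 4: 4·20 + 3·7 = 80 + 21 = 101 mm.
Subtracting 1 gutter of 3 leaves 98 for 2 columns, so d = 49 mm.

49 mm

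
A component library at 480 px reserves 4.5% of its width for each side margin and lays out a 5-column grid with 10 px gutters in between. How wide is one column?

79.36 px

480 × (1 − 2·4.5%) = 480 × 91% = 436.8 px for the columns.
5 columns + 4 gutters: 5c + 4·10 = 436.8.
5c = 436.8 − 40 = 396.8, so c = 79.36 px.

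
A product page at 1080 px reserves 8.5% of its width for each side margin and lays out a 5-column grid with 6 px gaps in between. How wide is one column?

174.48 px

1080 × (1 − 2·8.5%) = 1080 × 83% = 896.4 px for the columns.
896.4 − 4·6 = 872.4; ÷5 gives c = 174.48 px.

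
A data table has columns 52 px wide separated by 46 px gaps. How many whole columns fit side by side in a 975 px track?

10 columns: 10·52 + 9·46 = 934 px ≤ 975.
11 columns: 1032 px > 975. So 10.

10 columns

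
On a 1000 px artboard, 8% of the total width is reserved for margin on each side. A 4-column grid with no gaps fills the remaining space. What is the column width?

Each margin = 8% of 1000 = 80 px; content = 1000 − 2·80 = 840 px.
4c = 840 → c = 210 px.

210 px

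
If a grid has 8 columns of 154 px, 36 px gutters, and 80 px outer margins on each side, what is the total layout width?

1644 px

Total width: 2·80 + 8·154 + 7·36 = 1644 px.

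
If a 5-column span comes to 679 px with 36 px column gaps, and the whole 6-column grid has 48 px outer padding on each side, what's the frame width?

5 columns + 4 column gaps: 5c + 4·36 = 679.
5c = 679 − 144 = 535, so c = 107 px.
Frame = 2·48 + 6·107 + 5·36 = 96 + 642 + 180 = 918 px.

918 px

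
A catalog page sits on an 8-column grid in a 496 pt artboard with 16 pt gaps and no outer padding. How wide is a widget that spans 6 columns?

368 pt

8c + 7·16 = 496 → 8c = 384 → c = 48 pt.
Span of 6: 6·48 + 5·16 = 288 + 80 = 368 pt.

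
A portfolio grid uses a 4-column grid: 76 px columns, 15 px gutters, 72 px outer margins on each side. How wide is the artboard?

493 px

Adding margins, columns and gutters: 144 + 304 + 45 = 493 px.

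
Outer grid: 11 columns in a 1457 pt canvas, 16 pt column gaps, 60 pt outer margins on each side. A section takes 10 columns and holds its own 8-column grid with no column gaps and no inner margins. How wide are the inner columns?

151.75 pt

Outer content = 1457 − 2·60 = 1337 pt.
1337 − 10·16 = 1177; ÷11 gives c = 107 pt.
Span of 10: 10·107 + 9·16 = 1070 + 144 = 1214 pt.
1214 / 8 = 151.75 pt per column.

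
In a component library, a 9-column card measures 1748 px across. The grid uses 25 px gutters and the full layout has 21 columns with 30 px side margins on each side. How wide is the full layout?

4172 px

Subtracting 8 gutters of 25 leaves 1548 for 9 columns, so c = 172 px.
Adding margins, columns and gutters: 60 + 3612 + 500 = 4172 px.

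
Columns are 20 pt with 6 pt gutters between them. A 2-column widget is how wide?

2-column span = 2·20 + 1·6 = 46 pt.

46 pt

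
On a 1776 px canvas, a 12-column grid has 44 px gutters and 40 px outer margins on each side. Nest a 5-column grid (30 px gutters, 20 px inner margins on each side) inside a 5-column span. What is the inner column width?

104.2 px

Subtract both margins: 1776 − 2·40 = 1696 px.
1696 − 11·44 = 1212; ÷12 gives c = 101 px.
5 columns plus 4 gutters: 505 + 176 = 681 px.
Inner content = 681 − 2·20 = 641 px.
5d + 4·30 = 641 → 5d = 521 → d = 104.2 px.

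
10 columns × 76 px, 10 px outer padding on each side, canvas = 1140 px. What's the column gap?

Take off 20 px of margins, leaving 1120 px.
10 columns take 10·76 = 760 px; remaining 360 splits into 9 column gaps.
g = 360 / 9 = 40 px.

40 px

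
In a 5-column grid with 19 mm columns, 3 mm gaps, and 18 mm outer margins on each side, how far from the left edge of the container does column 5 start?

106 mm

Before column 5: the margin + 4 columns + 4 gaps.
Offset = 18 + 4·(19 + 3) = 18 + 88 = 106 mm.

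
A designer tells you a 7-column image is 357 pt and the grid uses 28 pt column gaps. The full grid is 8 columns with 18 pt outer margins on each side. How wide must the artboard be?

448 pt

357 − 6·28 = 189; ÷7 gives c = 27 pt.
Total width: 2·18 + 8·27 + 7·28 = 448 pt.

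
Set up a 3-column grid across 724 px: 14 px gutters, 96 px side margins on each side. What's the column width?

Take off 192 px of margins, leaving 532 px.
3 columns + 2 gutters: 3c + 2·14 = 532.
3c = 532 − 28 = 504, so c = 168 px.

168 px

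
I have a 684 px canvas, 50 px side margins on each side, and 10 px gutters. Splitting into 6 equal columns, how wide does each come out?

Content width = 684 − 2·50 = 584 px.
584 − 5·10 = 534; ÷6 gives c = 89 px.

89 px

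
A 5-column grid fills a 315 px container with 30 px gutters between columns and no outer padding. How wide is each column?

39 px

315 − 4·30 = 195; ÷5 gives c = 39 px.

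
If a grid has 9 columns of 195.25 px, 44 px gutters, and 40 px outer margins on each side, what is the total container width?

Container = 2·40 + 9·195.25 + 8·44 = 80 + 1757.25 + 352 = 2189.25 px.

2189.25 px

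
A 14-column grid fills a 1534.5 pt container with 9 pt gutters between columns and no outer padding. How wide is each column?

14 columns + 13 gutters: 14c + 13·9 = 1534.5.
14c = 1534.5 − 117 = 1417.5, so c = 101.25 pt.

101.25 pt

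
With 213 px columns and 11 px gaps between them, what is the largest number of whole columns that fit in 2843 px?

12 columns: 12·213 + 11·11 = 2677 px ≤ 2843.
13 columns: 2901 px > 2843. So 12.

12 columns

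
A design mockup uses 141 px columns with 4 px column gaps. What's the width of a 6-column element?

866 px

6 columns plus 5 column gaps: 846 + 20 = 866 px.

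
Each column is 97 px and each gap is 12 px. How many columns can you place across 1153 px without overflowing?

k columns need k·97 + (k−1)·12 = k·109 − 12.
k·109 − 12 ≤ 1153 → k ≤ 1165 / 109 ≈ 10.69, so k = 10.

10 columns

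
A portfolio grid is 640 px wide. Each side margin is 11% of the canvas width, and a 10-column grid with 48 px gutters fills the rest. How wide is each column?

Margins: 11% × 640 = 70.4 px each, so content = 640 − 140.8 = 499.2 px.
10c + 9·48 = 499.2 → 10c = 67.2 → c = 6.72 px.

6.72 px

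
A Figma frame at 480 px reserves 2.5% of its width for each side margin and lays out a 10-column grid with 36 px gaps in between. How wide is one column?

480 × (1 − 2·2.5%) = 480 × 95% = 456 px for the columns.
Subtracting 9 gaps of 36 leaves 132 for 10 columns, so c = 13.2 px.

13.2 px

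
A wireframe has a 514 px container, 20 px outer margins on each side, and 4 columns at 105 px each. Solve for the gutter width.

18 px

Subtract both margins: 514 − 2·20 = 474 px.
4 columns take 4·105 = 420 px; remaining 54 splits into 3 gutters.
g = 54 / 3 = 18 px.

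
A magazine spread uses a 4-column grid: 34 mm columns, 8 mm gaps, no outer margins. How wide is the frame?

160 mm

Summing: 136 + 24 = 160 mm.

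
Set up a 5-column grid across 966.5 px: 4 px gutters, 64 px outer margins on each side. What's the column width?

164.5 px

Subtract both margins: 966.5 − 2·64 = 838.5 px.
838.5 − 4·4 = 822.5; ÷5 gives c = 164.5 px.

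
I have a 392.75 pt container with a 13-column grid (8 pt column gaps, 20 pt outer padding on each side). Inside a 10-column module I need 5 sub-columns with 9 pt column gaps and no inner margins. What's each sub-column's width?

46.7 pt

Take off 40 pt of margins, leaving 352.75 pt.
13 columns + 12 column gaps: 13c + 12·8 = 352.75.
13c = 352.75 − 96 = 256.75, so c = 19.75 pt.
Span of 10: 10·19.75 + 9·8 = 197.5 + 72 = 269.5 pt.
5 columns + 4 column gaps: 5d + 4·9 = 269.5.
5d = 269.5 − 36 = 233.5, so d = 46.7 pt.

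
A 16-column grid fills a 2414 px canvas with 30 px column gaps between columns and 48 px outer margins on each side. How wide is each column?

Inside the margins: 2414 − 96 = 2318 px.
Subtracting 15 column gaps of 30 leaves 1868 for 16 columns, so c = 116.75 px.

116.75 px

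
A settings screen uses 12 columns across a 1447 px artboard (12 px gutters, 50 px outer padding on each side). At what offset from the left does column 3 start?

Inside the margins: 1447 − 100 = 1347 px.
12c + 11·12 = 1347 → 12c = 1215 → c = 101.25 px.
Before column 3: the margin + 2 columns + 2 gutters.
Offset = 50 + 2·(101.25 + 12) = 50 + 226.5 = 276.5 px.

276.5 px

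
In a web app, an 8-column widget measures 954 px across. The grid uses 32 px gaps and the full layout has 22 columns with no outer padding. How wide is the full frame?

8 columns + 7 gaps: 8c + 7·32 = 954.
8c = 954 − 224 = 730, so c = 91.25 px.
Frame = 22·91.25 + 21·32 = 2007.5 + 672 = 2679.5 px.

2679.5 px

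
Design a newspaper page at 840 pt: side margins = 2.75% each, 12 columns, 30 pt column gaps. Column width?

38.65 pt

840 × (1 − 2·2.75%) = 840 × 94.5% = 793.8 pt for the columns.
Subtracting 11 column gaps of 30 leaves 463.8 for 12 columns, so c = 38.65 pt.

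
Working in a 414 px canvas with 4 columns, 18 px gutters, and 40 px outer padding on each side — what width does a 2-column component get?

158 px

Subtract both margins: 414 − 2·40 = 334 px.
4c + 3·18 = 334 → 4c = 280 → c = 70 px.
2 columns plus 1 gutter: 140 + 18 = 158 px.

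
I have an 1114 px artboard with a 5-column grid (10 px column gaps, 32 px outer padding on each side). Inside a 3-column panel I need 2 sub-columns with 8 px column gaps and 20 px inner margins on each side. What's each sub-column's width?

Inside the margins: 1114 − 64 = 1050 px.
Subtracting 4 column gaps of 10 leaves 1010 for 5 columns, so c = 202 px.
3-column span = 3·202 + 2·10 = 626 px.
Inner content = 626 − 2·20 = 586 px.
2d + 1·8 = 586 → 2d = 578 → d = 289 px.

289 px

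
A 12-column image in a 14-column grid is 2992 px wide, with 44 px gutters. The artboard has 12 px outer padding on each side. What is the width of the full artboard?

3522 px

Subtracting 11 gutters of 44 leaves 2508 for 12 columns, so c = 209 px.
Total width: 2·12 + 14·209 + 13·44 = 3522 px.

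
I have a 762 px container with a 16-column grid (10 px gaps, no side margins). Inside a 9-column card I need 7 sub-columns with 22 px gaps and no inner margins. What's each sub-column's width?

16 columns + 15 gaps: 16c + 15·10 = 762.
16c = 762 − 150 = 612, so c = 38.25 px.
9 columns plus 8 gaps: 344.25 + 80 = 424.25 px.
7d + 6·22 = 424.25 → 7d = 292.25 → d = 41.75 px.

41.75 px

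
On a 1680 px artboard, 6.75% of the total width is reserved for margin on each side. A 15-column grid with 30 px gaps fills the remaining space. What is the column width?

Margins: 6.75% × 1680 = 113.4 px each, so content = 1680 − 226.8 = 1453.2 px.
Subtracting 14 gaps of 30 leaves 1033.2 for 15 columns, so c = 68.88 px.

68.88 px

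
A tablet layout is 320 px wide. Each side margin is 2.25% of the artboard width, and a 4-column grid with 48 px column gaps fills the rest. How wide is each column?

40.4 px

320 × (1 − 2·2.25%) = 320 × 95.5% = 305.6 px for the columns.
Subtracting 3 column gaps of 48 leaves 161.6 for 4 columns, so c = 40.4 px.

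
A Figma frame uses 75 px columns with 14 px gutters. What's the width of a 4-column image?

4 columns plus 3 gutters: 300 + 42 = 342 px.

342 px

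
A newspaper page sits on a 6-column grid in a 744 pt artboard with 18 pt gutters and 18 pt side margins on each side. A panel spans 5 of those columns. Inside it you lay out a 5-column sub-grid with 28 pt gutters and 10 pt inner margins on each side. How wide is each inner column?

91 pt

Subtract both margins: 744 − 2·18 = 708 pt.
6c + 5·18 = 708 → 6c = 618 → c = 103 pt.
5-column span = 5·103 + 4·18 = 587 pt.
Inner content = 587 − 2·10 = 567 pt.
5 columns + 4 gutters: 5d + 4·28 = 567.
5d = 567 − 112 = 455, so d = 91 pt.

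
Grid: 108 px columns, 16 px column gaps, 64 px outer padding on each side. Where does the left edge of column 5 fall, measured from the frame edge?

Each column+gutter stride is 124 px; 4 of them past the 64 px margin is 64 + 496 = 560 px.

560 px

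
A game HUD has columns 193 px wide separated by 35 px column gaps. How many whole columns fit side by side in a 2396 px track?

k columns need k·193 + (k−1)·35 = k·228 − 35.
k·228 − 35 ≤ 2396 → k ≤ 2431 / 228 ≈ 10.66, so k = 10.

10 columns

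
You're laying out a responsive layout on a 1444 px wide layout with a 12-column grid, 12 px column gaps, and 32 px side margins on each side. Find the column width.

104 px

Take off 64 px of margins, leaving 1380 px.
1380 − 11·12 = 1248; ÷12 gives c = 104 px.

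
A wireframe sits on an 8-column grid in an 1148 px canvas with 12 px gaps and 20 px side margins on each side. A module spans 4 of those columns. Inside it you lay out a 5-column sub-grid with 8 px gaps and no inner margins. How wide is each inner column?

103.2 px

Subtract both margins: 1148 − 2·20 = 1108 px.
8 columns + 7 gaps: 8c + 7·12 = 1108.
8c = 1108 − 84 = 1024, so c = 128 px.
4-column span = 4·128 + 3·12 = 548 px.
548 − 4·8 = 516; ÷5 gives d = 103.2 px.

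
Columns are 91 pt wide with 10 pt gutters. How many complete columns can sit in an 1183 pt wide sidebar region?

Each extra column adds 91 + 10 = 101 pt.
(1183 + 10) / 101 = 11.81, so 11 columns fit.

11 columns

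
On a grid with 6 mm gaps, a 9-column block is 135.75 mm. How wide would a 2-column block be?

25.5 mm

9c + 8·6 = 135.75 → 9c = 87.75 → c = 9.75 mm.
2 columns plus 1 gap: 19.5 + 6 = 25.5 mm.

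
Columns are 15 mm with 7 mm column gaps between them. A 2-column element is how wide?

37 mm

2-column span = 2·15 + 1·7 = 37 mm.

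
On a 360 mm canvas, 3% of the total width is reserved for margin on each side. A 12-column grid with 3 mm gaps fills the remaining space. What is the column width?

Margins: 3% × 360 = 10.8 mm each, so content = 360 − 21.6 = 338.4 mm.
338.4 − 11·3 = 305.4; ÷12 gives c = 25.45 mm.

25.45 mm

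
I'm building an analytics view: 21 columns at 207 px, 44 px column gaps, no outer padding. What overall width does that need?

Summing: 4347 + 880 = 5227 px.

5227 px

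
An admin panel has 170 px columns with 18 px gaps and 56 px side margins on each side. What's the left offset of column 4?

Before column 4: the margin + 3 columns + 3 gaps.
Offset = 56 + 3·(170 + 18) = 56 + 564 = 620 px.

620 px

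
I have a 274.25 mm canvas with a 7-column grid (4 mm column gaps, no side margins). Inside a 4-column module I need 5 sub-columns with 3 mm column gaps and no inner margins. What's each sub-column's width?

28.6 mm

274.25 − 6·4 = 250.25; ÷7 gives c = 35.75 mm.
Span of 4: 4·35.75 + 3·4 = 143 + 12 = 155 mm.
5d + 4·3 = 155 → 5d = 143 → d = 28.6 mm.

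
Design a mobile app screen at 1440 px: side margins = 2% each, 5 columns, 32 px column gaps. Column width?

250.88 px

Margins: 2% × 1440 = 28.8 px each, so content = 1440 − 57.6 = 1382.4 px.
1382.4 − 4·32 = 1254.4; ÷5 gives c = 250.88 px.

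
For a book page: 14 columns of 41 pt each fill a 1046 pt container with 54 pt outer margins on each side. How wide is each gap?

Content width = 1046 − 2·54 = 938 pt.
Columns use 574 pt, leaving 364 pt across 13 gaps = 28 pt each.

28 pt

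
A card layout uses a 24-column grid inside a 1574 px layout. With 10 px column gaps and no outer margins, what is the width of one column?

56 px

24 columns + 23 column gaps: 24c + 23·10 = 1574.
24c = 1574 − 230 = 1344, so c = 56 px.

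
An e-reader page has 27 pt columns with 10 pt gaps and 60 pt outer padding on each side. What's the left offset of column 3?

Column 3 starts at margin + 2·(column + gutter) = 60 + 2·37 = 134 pt.

134 pt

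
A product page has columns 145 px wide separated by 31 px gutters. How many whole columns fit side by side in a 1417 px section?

8 columns: 8·145 + 7·31 = 1377 px ≤ 1417.
9 columns: 1553 px > 1417. So 8.

8 columns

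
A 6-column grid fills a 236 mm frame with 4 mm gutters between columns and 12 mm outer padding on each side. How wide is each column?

Subtract both margins: 236 − 2·12 = 212 mm.
6c + 5·4 = 212 → 6c = 192 → c = 32 mm.

32 mm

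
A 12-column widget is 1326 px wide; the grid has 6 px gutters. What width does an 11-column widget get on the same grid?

Subtracting 11 gutters of 6 leaves 1260 for 12 columns, so c = 105 px.
11 columns plus 10 gutters: 1155 + 60 = 1215 px.

1215 px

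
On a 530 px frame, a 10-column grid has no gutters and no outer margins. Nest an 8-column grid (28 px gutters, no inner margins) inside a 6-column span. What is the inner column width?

With no gutters, each column is 530/10 = 53 px.
6-column span = 6·53 = 318 px.
318 − 7·28 = 122; ÷8 gives d = 15.25 px.

15.25 px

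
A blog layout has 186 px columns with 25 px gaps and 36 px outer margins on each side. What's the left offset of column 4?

669 px

Column 4 starts at margin + 3·(column + gutter) = 36 + 3·211 = 669 px.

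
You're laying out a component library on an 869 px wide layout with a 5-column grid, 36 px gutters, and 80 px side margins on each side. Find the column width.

113 px

Take off 160 px of margins, leaving 709 px.
709 − 4·36 = 565; ÷5 gives c = 113 px.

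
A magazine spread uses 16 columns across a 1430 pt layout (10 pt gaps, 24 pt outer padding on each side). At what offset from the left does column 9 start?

Take off 48 pt of margins, leaving 1382 pt.
16c + 15·10 = 1382 → 16c = 1232 → c = 77 pt.
Column 9 starts at margin + 8·(column + gutter) = 24 + 8·87 = 720 pt.

720 pt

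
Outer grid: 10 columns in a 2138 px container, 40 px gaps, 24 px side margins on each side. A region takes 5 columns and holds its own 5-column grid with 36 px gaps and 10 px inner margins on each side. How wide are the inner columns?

Inside the margins: 2138 − 48 = 2090 px.
10 columns + 9 gaps: 10c + 9·40 = 2090.
10c = 2090 − 360 = 1730, so c = 173 px.
5-column span = 5·173 + 4·40 = 1025 px.
Inner content = 1025 − 2·10 = 1005 px.
5 columns + 4 gaps: 5d + 4·36 = 1005.
5d = 1005 − 144 = 861, so d = 172.2 px.

172.2 px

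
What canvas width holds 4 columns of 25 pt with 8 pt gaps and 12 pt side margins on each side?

Total width: 2·12 + 4·25 + 3·8 = 148 pt.

148 pt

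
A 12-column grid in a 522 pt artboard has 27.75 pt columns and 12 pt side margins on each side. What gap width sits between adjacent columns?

Content width = 522 − 2·12 = 498 pt.
12·27.75 + 11g = 498 → 11g = 165 → g = 15 pt.

15 pt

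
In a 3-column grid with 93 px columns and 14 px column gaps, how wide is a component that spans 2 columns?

200 px

2 columns plus 1 column gap: 186 + 14 = 200 px.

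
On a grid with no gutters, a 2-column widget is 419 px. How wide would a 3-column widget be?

419 / 2 = 209.5 px per column.
3-column span = 3·209.5 = 628.5 px.

628.5 px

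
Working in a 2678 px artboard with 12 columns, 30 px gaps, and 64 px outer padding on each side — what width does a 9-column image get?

1905 px

Subtract both margins: 2678 − 2·64 = 2550 px.
12 columns + 11 gaps: 12c + 11·30 = 2550.
12c = 2550 − 330 = 2220, so c = 185 px.
9 columns plus 8 gaps: 1665 + 240 = 1905 px.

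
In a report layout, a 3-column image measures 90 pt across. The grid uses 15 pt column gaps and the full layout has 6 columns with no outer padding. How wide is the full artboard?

195 pt

3 columns + 2 column gaps: 3c + 2·15 = 90.
3c = 90 − 30 = 60, so c = 20 pt.
Summing: 120 + 75 = 195 pt.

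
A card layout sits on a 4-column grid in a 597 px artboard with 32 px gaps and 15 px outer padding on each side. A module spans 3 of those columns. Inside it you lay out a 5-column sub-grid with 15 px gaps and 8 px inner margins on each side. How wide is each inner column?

68.25 px

Inside the margins: 597 − 30 = 567 px.
567 − 3·32 = 471; ÷4 gives c = 117.75 px.
3-column span = 3·117.75 + 2·32 = 417.25 px.
Inner content = 417.25 − 2·8 = 401.25 px.
5d + 4·15 = 401.25 → 5d = 341.25 → d = 68.25 px.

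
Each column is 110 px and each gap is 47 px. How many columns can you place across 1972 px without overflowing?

12 columns

k columns need k·110 + (k−1)·47 = k·157 − 47.
k·157 − 47 ≤ 1972 → k ≤ 2019 / 157 ≈ 12.86, so k = 12.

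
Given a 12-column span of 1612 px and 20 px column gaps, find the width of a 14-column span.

1884 px

12c + 11·20 = 1612 → 12c = 1392 → c = 116 px.
Span of 14: 14·116 + 13·20 = 1624 + 260 = 1884 px.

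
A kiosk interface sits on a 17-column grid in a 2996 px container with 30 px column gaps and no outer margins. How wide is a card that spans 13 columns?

Subtracting 16 column gaps of 30 leaves 2516 for 17 columns, so c = 148 px.
13 columns plus 12 column gaps: 1924 + 360 = 2284 px.

2284 px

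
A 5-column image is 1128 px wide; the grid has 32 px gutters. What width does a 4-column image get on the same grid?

896 px

5 columns + 4 gutters: 5c + 4·32 = 1128.
5c = 1128 − 128 = 1000, so c = 200 px.
4 columns plus 3 gutters: 800 + 96 = 896 px.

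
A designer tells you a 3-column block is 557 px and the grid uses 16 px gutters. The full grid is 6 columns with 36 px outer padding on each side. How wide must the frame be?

1202 px

557 − 2·16 = 525; ÷3 gives c = 175 px.
Total width: 2·36 + 6·175 + 5·16 = 1202 px.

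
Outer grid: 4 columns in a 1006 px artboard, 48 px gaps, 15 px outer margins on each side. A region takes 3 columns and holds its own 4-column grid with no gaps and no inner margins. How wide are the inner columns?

Take off 30 px of margins, leaving 976 px.
976 − 3·48 = 832; ÷4 gives c = 208 px.
Span of 3: 3·208 + 2·48 = 624 + 96 = 720 px.
4d = 720 → d = 180 px.

180 px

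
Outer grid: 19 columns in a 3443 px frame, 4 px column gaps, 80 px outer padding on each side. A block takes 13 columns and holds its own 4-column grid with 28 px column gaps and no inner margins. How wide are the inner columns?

Outer content = 3443 − 2·80 = 3283 px.
3283 − 18·4 = 3211; ÷19 gives c = 169 px.
13-column span = 13·169 + 12·4 = 2245 px.
2245 − 3·28 = 2161; ÷4 gives d = 540.25 px.

540.25 px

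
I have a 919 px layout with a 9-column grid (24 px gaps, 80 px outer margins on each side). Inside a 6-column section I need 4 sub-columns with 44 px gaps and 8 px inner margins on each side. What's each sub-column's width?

87.5 px

Outer content = 919 − 2·80 = 759 px.
9c + 8·24 = 759 → 9c = 567 → c = 63 px.
Span of 6: 6·63 + 5·24 = 378 + 120 = 498 px.
Inner content = 498 − 2·8 = 482 px.
4d + 3·44 = 482 → 4d = 350 → d = 87.5 px.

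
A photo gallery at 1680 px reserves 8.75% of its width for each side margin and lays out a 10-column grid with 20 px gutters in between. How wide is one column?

Margins: 8.75% × 1680 = 147 px each, so content = 1680 − 294 = 1386 px.
10 columns + 9 gutters: 10c + 9·20 = 1386.
10c = 1386 − 180 = 1206, so c = 120.6 px.

120.6 px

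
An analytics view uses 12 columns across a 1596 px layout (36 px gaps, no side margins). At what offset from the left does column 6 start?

12c + 11·36 = 1596 → 12c = 1200 → c = 100 px.
Each column+gutter stride is 136 px; with no margin, 5 of them is 680 px.

680 px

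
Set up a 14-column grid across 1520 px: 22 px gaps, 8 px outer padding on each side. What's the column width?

Take off 16 px of margins, leaving 1504 px.
1504 − 13·22 = 1218; ÷14 gives c = 87 px.

87 px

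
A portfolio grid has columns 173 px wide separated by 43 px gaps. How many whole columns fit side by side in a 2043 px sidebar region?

9 columns: 9·173 + 8·43 = 1901 px ≤ 2043.
10 columns: 2117 px > 2043. So 9.

9 columns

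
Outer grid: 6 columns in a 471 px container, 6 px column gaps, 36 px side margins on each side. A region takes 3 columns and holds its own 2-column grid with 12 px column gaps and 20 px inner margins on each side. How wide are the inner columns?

72.25 px

Subtract both margins: 471 − 2·36 = 399 px.
6c + 5·6 = 399 → 6c = 369 → c = 61.5 px.
3-column span = 3·61.5 + 2·6 = 196.5 px.
Inner content = 196.5 − 2·20 = 156.5 px.
2d + 1·12 = 156.5 → 2d = 144.5 → d = 72.25 px.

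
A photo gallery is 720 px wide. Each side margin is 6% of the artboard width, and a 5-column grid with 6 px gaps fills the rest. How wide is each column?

Each margin = 6% of 720 = 43.2 px; content = 720 − 2·43.2 = 633.6 px.
5c + 4·6 = 633.6 → 5c = 609.6 → c = 121.92 px.

121.92 px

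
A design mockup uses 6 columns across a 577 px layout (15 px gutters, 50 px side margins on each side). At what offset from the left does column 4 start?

296 px

Take off 100 px of margins, leaving 477 px.
6 columns + 5 gutters: 6c + 5·15 = 477.
6c = 477 − 75 = 402, so c = 67 px.
Column 4 starts at margin + 3·(column + gutter) = 50 + 3·82 = 296 px.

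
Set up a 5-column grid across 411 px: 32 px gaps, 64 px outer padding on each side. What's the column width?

31 px

Content width = 411 − 2·64 = 283 px.
Subtracting 4 gaps of 32 leaves 155 for 5 columns, so c = 31 px.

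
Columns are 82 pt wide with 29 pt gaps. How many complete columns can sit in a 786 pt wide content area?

7 columns

7 columns: 7·82 + 6·29 = 748 pt ≤ 786.
8 columns: 859 pt > 786. So 7.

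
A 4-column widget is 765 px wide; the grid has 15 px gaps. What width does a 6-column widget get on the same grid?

1155 px

4c + 3·15 = 765 → 4c = 720 → c = 180 px.
Span of 6: 6·180 + 5·15 = 1080 + 75 = 1155 px.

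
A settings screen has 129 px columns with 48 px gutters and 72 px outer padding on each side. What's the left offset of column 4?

Column 4 starts at margin + 3·(column + gutter) = 72 + 3·177 = 603 px.

603 px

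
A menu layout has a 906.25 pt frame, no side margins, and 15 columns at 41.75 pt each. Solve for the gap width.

20 pt

15 columns take 15·41.75 = 626.25 pt; remaining 280 splits into 14 gaps.
g = 280 / 14 = 20 pt.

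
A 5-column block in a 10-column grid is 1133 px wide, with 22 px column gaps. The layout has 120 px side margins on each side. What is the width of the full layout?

Subtracting 4 column gaps of 22 leaves 1045 for 5 columns, so c = 209 px.
Total width: 2·120 + 10·209 + 9·22 = 2528 px.

2528 px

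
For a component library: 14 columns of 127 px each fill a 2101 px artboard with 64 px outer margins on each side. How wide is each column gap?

15 px

Take off 128 px of margins, leaving 1973 px.
Columns use 1778 px, leaving 195 px across 13 column gaps = 15 px each.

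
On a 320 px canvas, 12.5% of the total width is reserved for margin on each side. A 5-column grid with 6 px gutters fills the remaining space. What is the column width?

Each margin = 12.5% of 320 = 40 px; content = 320 − 2·40 = 240 px.
5c + 4·6 = 240 → 5c = 216 → c = 43.2 px.

43.2 px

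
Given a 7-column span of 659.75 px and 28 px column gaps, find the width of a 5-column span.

659.75 − 6·28 = 491.75; ÷7 gives c = 70.25 px.
Span of 5: 5·70.25 + 4·28 = 351.25 + 112 = 463.25 px.

463.25 px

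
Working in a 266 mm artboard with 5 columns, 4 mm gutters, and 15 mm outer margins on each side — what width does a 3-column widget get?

Take off 30 mm of margins, leaving 236 mm.
Subtracting 4 gutters of 4 leaves 220 for 5 columns, so c = 44 mm.
3 columns plus 2 gutters: 132 + 8 = 140 mm.

140 mm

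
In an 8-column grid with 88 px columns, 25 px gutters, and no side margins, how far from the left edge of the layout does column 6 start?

565 px

Each column+gutter stride is 113 px; with no margin, 5 of them is 565 px.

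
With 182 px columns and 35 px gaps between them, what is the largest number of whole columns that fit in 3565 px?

16 columns

Each extra column adds 182 + 35 = 217 px.
(3565 + 35) / 217 = 16.59, so 16 columns fit.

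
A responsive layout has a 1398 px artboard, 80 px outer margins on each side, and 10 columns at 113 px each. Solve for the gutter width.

12 px

Inside the margins: 1398 − 160 = 1238 px.
Columns use 1130 px, leaving 108 px across 9 gutters = 12 px each.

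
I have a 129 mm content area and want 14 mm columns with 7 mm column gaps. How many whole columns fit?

6 columns

k columns need k·14 + (k−1)·7 = k·21 − 7.
k·21 − 7 ≤ 129 → k ≤ 136 / 21 ≈ 6.48, so k = 6.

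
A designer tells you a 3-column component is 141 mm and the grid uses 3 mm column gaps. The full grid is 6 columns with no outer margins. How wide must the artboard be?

285 mm

141 − 2·3 = 135; ÷3 gives c = 45 mm.
Summing: 270 + 15 = 285 mm.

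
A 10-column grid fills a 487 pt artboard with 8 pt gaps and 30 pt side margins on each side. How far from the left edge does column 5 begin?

Subtract both margins: 487 − 2·30 = 427 pt.
427 − 9·8 = 355; ÷10 gives c = 35.5 pt.
Before column 5: the margin + 4 columns + 4 gaps.
Offset = 30 + 4·(35.5 + 8) = 30 + 174 = 204 pt.

204 pt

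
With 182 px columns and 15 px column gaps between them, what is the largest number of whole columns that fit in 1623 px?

k columns need k·182 + (k−1)·15 = k·197 − 15.
k·197 − 15 ≤ 1623 → k ≤ 1638 / 197 ≈ 8.31, so k = 8.

8 columns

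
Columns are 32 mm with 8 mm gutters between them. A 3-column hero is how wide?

Span of 3: 3·32 + 2·8 = 96 + 16 = 112 mm.

112 mm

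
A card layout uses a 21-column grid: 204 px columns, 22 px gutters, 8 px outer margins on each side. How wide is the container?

4740 px

Adding margins, columns and gutters: 16 + 4284 + 440 = 4740 px.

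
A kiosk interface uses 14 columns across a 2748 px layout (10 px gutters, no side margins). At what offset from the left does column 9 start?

1576 px

14c + 13·10 = 2748 → 14c = 2618 → c = 187 px.
Before column 9: 8 columns + 8 gutters.
Offset = 8·(187 + 10) = 8·197 = 1576 px.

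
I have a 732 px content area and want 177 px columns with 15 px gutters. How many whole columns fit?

3 columns

k columns need k·177 + (k−1)·15 = k·192 − 15.
k·192 − 15 ≤ 732 → k ≤ 747 / 192 ≈ 3.89, so k = 3.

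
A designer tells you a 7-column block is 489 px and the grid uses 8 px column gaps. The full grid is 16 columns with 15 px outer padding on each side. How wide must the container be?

1158 px

489 − 6·8 = 441; ÷7 gives c = 63 px.
Adding margins, columns and gutters: 30 + 1008 + 120 = 1158 px.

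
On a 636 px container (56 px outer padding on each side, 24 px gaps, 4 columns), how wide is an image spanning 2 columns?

Subtract both margins: 636 − 2·56 = 524 px.
4c + 3·24 = 524 → 4c = 452 → c = 113 px.
Span of 2: 2·113 + 1·24 = 226 + 24 = 250 px.

250 px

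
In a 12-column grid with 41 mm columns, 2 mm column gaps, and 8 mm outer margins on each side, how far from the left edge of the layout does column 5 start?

180 mm

Each column+gutter stride is 43 mm; 4 of them past the 8 mm margin is 8 + 172 = 180 mm.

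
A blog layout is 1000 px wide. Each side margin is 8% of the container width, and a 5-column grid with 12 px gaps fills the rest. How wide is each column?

1000 × (1 − 2·8%) = 1000 × 84% = 840 px for the columns.
Subtracting 4 gaps of 12 leaves 792 for 5 columns, so c = 158.4 px.

158.4 px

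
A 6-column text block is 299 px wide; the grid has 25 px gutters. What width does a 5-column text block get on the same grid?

245 px

Subtracting 5 gutters of 25 leaves 174 for 6 columns, so c = 29 px.
Span of 5: 5·29 + 4·25 = 145 + 100 = 245 px.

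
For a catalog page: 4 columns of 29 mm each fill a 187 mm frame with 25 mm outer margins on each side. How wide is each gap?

7 mm

Content width = 187 − 2·25 = 137 mm.
4·29 + 3g = 137 → 3g = 21 → g = 7 mm.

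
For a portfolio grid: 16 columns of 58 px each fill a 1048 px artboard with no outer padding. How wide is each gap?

8 px

16 columns take 16·58 = 928 px; remaining 120 splits into 15 gaps.
g = 120 / 15 = 8 px.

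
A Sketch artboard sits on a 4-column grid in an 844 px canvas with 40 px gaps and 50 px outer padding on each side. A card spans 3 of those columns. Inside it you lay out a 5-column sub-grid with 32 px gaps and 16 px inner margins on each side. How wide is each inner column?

77.6 px

Subtract both margins: 844 − 2·50 = 744 px.
4c + 3·40 = 744 → 4c = 624 → c = 156 px.
3-column span = 3·156 + 2·40 = 548 px.
Inner content = 548 − 2·16 = 516 px.
5 columns + 4 gaps: 5d + 4·32 = 516.
5d = 516 − 128 = 388, so d = 77.6 px.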